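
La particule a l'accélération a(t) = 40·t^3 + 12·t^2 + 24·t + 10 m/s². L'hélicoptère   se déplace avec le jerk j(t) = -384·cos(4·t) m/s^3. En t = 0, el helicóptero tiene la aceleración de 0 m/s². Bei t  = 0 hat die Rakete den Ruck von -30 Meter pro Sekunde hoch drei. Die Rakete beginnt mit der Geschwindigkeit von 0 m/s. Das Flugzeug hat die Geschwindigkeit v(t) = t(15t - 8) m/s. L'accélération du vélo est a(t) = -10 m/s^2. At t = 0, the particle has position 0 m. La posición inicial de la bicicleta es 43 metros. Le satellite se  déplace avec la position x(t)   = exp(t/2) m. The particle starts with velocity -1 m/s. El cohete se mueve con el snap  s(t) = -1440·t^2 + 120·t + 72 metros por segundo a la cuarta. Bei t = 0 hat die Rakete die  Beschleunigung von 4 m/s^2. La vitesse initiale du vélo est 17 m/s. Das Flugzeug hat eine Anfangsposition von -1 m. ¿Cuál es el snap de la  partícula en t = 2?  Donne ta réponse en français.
Pour résoudre ceci, nous devons prendre 2 dérivées de notre équation de l'accélération a(t) = 40·t^3 + 12·t^2 + 24·t + 10. La dérivée de l'accélération donne le jerk: j(t) = 120·t^2 + 24·t + 24. En prenant d/dt de j(t), nous trouvons s(t) = 240·t + 24. En utilisant s(t) = 240·t + 24 et en substituant t = 2, nous trouvons s = 504.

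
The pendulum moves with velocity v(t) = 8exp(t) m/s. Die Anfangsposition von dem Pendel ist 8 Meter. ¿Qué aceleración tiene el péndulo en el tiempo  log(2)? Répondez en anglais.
Starting from velocity v(t) = 8·exp(t), we take 1 derivative. Differentiating velocity, we get acceleration: a(t) = 8·exp(t). Using a(t) = 8·exp(t) and substituting t = log(2), we find a = 16.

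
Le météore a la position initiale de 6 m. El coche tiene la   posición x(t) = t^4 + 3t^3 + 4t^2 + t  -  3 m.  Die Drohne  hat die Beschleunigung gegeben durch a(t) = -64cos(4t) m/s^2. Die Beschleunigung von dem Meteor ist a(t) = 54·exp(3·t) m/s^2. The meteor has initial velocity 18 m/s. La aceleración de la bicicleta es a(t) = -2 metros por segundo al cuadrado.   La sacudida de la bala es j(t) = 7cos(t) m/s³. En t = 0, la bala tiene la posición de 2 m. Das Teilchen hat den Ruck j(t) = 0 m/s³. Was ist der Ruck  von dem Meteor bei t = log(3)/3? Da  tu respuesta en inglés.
Starting from acceleration a(t) = 54·exp(3·t), we take 1 derivative. Taking d/dt of a(t), we find j(t) = 162·exp(3·t). Using j(t) = 162·exp(3·t) and substituting t = log(3)/3, we find j = 486.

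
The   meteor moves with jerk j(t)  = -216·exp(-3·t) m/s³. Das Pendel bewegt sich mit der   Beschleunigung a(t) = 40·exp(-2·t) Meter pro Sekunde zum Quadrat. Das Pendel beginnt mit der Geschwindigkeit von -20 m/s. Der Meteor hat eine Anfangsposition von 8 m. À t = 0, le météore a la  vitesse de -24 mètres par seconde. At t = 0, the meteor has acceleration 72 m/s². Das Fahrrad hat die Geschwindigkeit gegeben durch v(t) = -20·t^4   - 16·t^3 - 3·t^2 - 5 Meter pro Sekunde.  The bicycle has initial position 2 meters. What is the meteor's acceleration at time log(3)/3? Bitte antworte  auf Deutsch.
Um dies zu lösen, müssen wir 1 Stammfunktion unserer Gleichung für den Ruck j(t) = -216·exp(-3·t) finden. Durch Integration von dem Ruck und Verwendung der Anfangsbedingung a(0) = 72, erhalten wir a(t) = 72·exp(-3·t). Aus der Gleichung für die Beschleunigung a(t) = 72·exp(-3·t), setzen wir t = log(3)/3 ein und erhalten a = 24.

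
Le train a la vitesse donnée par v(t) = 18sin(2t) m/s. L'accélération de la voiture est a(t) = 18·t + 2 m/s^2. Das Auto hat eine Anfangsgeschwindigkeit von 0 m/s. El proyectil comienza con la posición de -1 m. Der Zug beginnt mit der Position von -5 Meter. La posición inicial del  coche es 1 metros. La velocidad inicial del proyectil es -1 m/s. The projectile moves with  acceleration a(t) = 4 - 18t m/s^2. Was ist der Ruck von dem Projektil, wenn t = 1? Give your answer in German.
Um dies zu lösen, müssen wir 1 Ableitung unserer Gleichung für die Beschleunigung a(t) = 4 - 18·t nehmen. Mit d/dt von a(t) finden wir j(t) = -18. Mit j(t) = -18 und Einsetzen von t = 1, finden wir j = -18.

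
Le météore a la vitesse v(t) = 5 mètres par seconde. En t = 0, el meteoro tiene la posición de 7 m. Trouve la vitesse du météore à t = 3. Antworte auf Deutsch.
Mit v(t) = 5 und Einsetzen von t = 3, finden wir v = 5.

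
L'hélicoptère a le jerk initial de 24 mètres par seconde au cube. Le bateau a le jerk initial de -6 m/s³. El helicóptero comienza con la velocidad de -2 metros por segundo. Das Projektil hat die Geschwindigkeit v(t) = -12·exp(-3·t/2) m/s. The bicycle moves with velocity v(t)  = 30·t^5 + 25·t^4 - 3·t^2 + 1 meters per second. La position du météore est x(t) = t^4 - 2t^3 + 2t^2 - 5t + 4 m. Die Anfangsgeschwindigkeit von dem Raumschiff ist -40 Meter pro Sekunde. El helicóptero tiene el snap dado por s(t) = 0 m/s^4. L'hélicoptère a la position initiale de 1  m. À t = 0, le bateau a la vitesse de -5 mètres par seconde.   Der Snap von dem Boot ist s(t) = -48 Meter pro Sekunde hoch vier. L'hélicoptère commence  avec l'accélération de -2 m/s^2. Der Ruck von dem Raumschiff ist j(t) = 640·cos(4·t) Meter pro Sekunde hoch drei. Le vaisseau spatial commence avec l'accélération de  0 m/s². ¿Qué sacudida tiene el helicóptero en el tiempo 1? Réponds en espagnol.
Partiendo del snap s(t) = 0, tomamos 1 integral. Integrando el snap y usando la condición inicial j(0) = 24, obtenemos j(t) = 24. Usando j(t) = 24 y sustituyendo t = 1, encontramos j = 24.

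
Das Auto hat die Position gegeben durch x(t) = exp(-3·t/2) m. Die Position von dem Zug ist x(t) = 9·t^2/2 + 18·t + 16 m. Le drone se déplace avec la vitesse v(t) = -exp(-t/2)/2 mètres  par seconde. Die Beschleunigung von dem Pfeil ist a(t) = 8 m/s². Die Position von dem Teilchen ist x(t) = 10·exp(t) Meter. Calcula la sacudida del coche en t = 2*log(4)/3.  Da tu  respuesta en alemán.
Um dies zu lösen, müssen wir 3 Ableitungen unserer Gleichung für die Position x(t) = exp(-3·t/2) nehmen. Durch Ableiten von der Position erhalten wir die Geschwindigkeit: v(t) = -3·exp(-3·t/2)/2. Durch Ableiten von der Geschwindigkeit erhalten wir die Beschleunigung: a(t) = 9·exp(-3·t/2)/4. Durch Ableiten von der Beschleunigung erhalten wir den Ruck: j(t) = -27·exp(-3·t/2)/8. Mit j(t) = -27·exp(-3·t/2)/8 und Einsetzen von t = 2*log(4)/3, finden wir j = -27/32.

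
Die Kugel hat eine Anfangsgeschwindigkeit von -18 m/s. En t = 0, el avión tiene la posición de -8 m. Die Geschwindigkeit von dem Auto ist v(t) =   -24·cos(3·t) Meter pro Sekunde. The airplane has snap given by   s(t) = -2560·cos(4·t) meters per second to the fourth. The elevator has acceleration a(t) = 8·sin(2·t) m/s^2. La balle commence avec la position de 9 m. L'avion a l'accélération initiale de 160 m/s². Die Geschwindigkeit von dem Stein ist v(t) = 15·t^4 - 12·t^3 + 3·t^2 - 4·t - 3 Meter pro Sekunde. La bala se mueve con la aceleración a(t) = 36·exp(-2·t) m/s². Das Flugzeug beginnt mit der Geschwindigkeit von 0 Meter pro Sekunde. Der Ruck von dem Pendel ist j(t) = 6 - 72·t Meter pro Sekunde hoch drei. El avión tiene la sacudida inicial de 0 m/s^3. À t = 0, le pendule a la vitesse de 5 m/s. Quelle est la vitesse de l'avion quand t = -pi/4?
Nous devons trouver la primitive de notre équation du snap s(t) = -2560·cos(4·t) 3 fois. L'intégrale du snap, avec j(0) = 0, donne le jerk: j(t) = -640·sin(4·t). La primitive du jerk, avec a(0) = 160, donne l'accélération: a(t) = 160·cos(4·t). La primitive de l'accélération, avec v(0) = 0, donne la vitesse: v(t) = 40·sin(4·t). De l'équation de la vitesse v(t) = 40·sin(4·t), nous substituons t = -pi/4 pour obtenir v = 0.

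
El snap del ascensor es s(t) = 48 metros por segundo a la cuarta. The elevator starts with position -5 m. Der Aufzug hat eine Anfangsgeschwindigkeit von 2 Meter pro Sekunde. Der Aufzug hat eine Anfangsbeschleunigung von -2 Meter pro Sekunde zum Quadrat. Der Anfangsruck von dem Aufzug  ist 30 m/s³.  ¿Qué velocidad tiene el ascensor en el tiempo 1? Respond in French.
Nous devons intégrer notre équation du snap s(t) = 48 3 fois. En intégrant le snap et en utilisant la condition initiale j(0) = 30, nous obtenons j(t) = 48·t + 30. L'intégrale du jerk, avec a(0) = -2, donne l'accélération: a(t) = 24·t^2 + 30·t - 2. L'intégrale de l'accélération, avec v(0) = 2, donne la vitesse: v(t) = 8·t^3 + 15·t^2 - 2·t + 2. En utilisant v(t) = 8·t^3 + 15·t^2 - 2·t + 2 et en substituant t = 1, nous trouvons v = 23.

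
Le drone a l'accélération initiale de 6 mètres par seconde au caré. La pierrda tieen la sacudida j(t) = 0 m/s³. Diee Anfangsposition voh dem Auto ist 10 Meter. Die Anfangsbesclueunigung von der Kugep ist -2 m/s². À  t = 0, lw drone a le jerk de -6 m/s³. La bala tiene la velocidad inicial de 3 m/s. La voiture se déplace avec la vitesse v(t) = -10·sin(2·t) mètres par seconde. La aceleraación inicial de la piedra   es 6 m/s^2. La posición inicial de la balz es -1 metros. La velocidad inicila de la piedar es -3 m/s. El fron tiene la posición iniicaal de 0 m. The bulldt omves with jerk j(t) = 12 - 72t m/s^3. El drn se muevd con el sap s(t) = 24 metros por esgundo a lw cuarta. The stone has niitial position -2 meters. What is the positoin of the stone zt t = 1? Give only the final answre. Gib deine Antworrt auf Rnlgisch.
The answer is -2.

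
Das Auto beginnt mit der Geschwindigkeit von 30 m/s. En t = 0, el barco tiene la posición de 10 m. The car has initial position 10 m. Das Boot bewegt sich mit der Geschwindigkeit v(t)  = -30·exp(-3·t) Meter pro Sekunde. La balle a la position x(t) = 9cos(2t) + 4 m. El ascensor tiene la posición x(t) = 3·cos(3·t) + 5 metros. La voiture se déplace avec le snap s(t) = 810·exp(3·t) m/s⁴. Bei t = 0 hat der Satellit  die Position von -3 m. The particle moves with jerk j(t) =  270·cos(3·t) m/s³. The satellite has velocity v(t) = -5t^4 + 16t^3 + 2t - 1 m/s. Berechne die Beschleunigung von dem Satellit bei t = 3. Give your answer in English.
We must differentiate our velocity equation v(t) = -5·t^4 + 16·t^3 + 2·t - 1 1 time. Differentiating velocity, we get acceleration: a(t) = -20·t^3 + 48·t^2 + 2. We have acceleration a(t) = -20·t^3 + 48·t^2 + 2. Substituting t = 3: a(3) = -106.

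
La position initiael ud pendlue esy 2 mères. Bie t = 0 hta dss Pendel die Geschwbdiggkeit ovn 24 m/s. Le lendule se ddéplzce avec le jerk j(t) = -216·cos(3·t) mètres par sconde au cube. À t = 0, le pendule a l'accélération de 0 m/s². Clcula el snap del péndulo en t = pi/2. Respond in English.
Starting from jerk j(t) = -216·cos(3·t), we take 1 derivative. Differentiating jerk, we get snap: s(t) = 648·sin(3·t). Using s(t) = 648·sin(3·t) and substituting t = pi/2, we find s = -648.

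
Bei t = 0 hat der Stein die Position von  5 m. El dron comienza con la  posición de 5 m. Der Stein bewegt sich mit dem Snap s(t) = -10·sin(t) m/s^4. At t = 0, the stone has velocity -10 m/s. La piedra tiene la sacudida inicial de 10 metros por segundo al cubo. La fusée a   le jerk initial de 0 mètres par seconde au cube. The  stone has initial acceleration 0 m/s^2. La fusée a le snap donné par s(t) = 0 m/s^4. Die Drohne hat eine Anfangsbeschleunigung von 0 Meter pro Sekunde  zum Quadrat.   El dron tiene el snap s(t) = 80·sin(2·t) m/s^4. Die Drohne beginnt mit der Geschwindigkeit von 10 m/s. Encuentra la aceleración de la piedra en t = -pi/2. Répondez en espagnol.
Para resolver esto, necesitamos tomar 2 antiderivadas de nuestra ecuación del snap s(t) = -10·sin(t). La integral del snap es la sacudida. Usando j(0) = 10, obtenemos j(t) = 10·cos(t). Integrando la sacudida y usando la condición inicial a(0) = 0, obtenemos a(t) = 10·sin(t). De la ecuación de la aceleración a(t) = 10·sin(t), sustituimos t = -pi/2 para obtener a = -10.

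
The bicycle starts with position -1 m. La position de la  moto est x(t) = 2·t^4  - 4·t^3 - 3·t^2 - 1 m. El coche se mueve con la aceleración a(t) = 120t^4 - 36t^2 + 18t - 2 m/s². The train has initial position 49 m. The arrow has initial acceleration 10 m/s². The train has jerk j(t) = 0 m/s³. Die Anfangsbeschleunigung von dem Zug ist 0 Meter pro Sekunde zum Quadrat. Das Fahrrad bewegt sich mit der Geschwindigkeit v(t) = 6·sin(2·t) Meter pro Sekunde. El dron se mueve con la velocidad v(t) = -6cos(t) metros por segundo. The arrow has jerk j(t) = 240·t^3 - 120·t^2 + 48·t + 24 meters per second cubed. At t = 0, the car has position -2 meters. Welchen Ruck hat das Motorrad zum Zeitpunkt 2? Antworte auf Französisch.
Pour résoudre ceci, nous devons prendre 3 dérivées de notre équation de la position x(t) = 2·t^4 - 4·t^3 - 3·t^2 - 1. En dérivant la position, nous obtenons la vitesse: v(t) = 8·t^3 - 12·t^2 - 6·t. En dérivant la vitesse, nous obtenons l'accélération: a(t) = 24·t^2 - 24·t - 6. La dérivée de l'accélération donne le jerk: j(t) = 48·t - 24. En utilisant j(t) = 48·t - 24 et en substituant t = 2, nous trouvons j = 72.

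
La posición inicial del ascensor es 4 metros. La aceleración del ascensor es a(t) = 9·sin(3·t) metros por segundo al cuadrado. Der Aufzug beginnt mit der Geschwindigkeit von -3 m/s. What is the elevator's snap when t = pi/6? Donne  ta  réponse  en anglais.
To solve this, we need to take 2 derivatives of our acceleration equation a(t) = 9·sin(3·t). Taking d/dt of a(t), we find j(t) = 27·cos(3·t). The derivative of jerk gives snap: s(t) = -81·sin(3·t). Using s(t) = -81·sin(3·t) and substituting t = pi/6, we find s = -81.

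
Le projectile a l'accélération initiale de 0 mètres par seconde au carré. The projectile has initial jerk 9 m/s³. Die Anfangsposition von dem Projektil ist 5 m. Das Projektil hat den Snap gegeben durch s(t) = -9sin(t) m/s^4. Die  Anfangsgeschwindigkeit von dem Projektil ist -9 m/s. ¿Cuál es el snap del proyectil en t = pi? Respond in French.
En utilisant s(t) = -9·sin(t) et en substituant t = pi, nous trouvons s = 0.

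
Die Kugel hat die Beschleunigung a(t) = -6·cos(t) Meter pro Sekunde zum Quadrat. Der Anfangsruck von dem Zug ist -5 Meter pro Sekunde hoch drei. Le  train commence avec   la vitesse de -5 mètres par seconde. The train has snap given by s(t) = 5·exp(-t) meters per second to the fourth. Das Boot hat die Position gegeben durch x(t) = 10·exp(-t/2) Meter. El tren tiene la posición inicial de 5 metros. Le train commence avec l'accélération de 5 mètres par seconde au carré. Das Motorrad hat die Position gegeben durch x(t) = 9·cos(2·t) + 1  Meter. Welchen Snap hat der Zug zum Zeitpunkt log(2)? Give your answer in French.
En utilisant s(t) = 5·exp(-t) et en substituant t = log(2), nous trouvons s = 5/2.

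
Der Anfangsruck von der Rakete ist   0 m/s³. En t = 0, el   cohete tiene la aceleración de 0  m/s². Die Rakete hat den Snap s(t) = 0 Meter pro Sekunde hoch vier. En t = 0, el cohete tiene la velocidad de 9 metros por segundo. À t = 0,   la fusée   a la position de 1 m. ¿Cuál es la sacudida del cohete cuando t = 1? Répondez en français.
Pour résoudre ceci, nous devons prendre 1 intégrale de notre équation du snap s(t) = 0. L'intégrale du snap, avec j(0) = 0, donne le jerk: j(t) = 0. De l'équation du jerk j(t) = 0, nous substituons t = 1 pour obtenir j = 0.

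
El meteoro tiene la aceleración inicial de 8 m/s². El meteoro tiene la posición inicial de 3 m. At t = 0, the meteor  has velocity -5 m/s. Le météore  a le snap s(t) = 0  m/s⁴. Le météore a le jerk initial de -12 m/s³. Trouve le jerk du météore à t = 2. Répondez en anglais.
We need to integrate our snap equation s(t) = 0 1 time. The antiderivative of snap is jerk. Using j(0) = -12, we get j(t) = -12. Using j(t) = -12 and substituting t = 2, we find j = -12.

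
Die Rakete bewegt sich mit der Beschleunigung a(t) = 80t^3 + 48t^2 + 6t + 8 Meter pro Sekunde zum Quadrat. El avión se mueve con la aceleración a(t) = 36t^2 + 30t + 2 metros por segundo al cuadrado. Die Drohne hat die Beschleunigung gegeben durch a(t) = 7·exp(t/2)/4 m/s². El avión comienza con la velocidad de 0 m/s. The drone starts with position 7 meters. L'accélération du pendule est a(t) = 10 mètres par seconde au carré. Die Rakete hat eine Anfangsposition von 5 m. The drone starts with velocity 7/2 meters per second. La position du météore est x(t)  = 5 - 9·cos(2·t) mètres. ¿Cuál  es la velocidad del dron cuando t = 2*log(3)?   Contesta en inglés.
We must find the integral of our acceleration equation a(t) = 7·exp(t/2)/4 1 time. The antiderivative of acceleration, with v(0) = 7/2, gives velocity: v(t) = 7·exp(t/2)/2. We have velocity v(t) = 7·exp(t/2)/2. Substituting t = 2*log(3): v(2*log(3)) = 21/2.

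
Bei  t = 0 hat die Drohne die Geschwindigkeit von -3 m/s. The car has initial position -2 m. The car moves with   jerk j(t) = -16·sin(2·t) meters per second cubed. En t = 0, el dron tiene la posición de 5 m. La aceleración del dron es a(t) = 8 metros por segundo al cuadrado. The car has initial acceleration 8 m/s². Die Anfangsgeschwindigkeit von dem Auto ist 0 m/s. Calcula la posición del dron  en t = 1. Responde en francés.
Nous devons intégrer notre équation de l'accélération a(t) = 8 2 fois. L'intégrale de l'accélération est la vitesse. En utilisant v(0) = -3, nous obtenons v(t) = 8·t - 3. En prenant ∫v(t)dt et en appliquant x(0) = 5, nous trouvons x(t) = 4·t^2 - 3·t + 5. En utilisant x(t) = 4·t^2 - 3·t + 5 et en substituant t = 1, nous trouvons x = 6.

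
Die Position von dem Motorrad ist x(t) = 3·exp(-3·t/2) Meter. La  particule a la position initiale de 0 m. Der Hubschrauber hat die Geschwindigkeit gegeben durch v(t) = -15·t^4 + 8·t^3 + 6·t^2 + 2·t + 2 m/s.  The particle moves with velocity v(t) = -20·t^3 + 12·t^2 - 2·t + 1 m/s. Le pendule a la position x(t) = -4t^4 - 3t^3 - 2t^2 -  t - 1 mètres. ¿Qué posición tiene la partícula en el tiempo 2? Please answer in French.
Nous devons trouver l'intégrale de notre équation de la vitesse v(t) = -20·t^3 + 12·t^2 - 2·t + 1 1 fois. L'intégrale de la vitesse, avec x(0) = 0, donne la position: x(t) = -5·t^4 + 4·t^3 - t^2 + t. De l'équation de la position x(t) = -5·t^4 + 4·t^3 - t^2 + t, nous substituons t = 2 pour obtenir x = -50.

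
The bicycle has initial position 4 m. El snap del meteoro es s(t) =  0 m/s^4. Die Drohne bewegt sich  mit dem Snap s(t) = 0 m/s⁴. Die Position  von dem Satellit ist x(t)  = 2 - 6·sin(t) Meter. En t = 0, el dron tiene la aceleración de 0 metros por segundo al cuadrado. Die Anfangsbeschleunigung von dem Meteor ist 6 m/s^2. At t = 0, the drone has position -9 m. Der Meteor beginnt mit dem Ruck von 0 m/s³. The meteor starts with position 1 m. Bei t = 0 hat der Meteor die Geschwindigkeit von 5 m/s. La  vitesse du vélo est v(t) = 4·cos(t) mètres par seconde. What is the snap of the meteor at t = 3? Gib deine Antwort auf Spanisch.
De la ecuación del snap s(t) = 0, sustituimos t = 3 para obtener s = 0.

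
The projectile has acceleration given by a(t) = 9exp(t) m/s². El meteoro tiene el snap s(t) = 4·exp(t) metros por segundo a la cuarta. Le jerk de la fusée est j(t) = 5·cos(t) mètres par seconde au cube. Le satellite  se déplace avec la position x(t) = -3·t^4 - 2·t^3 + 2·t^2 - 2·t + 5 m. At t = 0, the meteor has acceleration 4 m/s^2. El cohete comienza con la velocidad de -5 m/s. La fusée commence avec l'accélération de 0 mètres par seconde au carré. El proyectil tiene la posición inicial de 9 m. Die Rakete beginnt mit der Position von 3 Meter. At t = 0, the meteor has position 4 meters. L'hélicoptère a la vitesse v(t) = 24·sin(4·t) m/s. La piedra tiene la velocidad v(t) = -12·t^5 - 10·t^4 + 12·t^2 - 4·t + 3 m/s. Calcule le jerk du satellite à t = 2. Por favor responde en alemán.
Um dies zu lösen, müssen wir 3 Ableitungen unserer Gleichung für die Position x(t) = -3·t^4 - 2·t^3 + 2·t^2 - 2·t + 5 nehmen. Mit d/dt von x(t) finden wir v(t) = -12·t^3 - 6·t^2 + 4·t - 2. Die Ableitung von der Geschwindigkeit ergibt die Beschleunigung: a(t) = -36·t^2 - 12·t + 4. Mit d/dt von a(t) finden wir j(t) = -72·t - 12. Aus der Gleichung für den Ruck j(t) = -72·t - 12, setzen wir t = 2 ein und erhalten j = -156.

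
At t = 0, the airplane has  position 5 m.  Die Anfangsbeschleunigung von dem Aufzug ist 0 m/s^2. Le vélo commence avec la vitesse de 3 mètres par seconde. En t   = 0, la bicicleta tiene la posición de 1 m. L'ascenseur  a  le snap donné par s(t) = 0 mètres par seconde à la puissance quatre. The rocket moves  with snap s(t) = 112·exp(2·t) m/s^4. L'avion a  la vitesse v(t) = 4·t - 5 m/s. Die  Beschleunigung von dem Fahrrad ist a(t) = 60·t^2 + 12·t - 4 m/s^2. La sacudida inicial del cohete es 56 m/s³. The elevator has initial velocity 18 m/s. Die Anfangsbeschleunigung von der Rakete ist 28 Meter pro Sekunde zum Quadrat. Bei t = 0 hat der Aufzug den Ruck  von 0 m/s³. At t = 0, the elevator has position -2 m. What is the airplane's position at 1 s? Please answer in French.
Nous devons trouver l'intégrale de notre équation de la vitesse v(t) = 4·t - 5 1 fois. En intégrant la vitesse et en utilisant la condition initiale x(0) = 5, nous obtenons x(t) = 2·t^2 - 5·t + 5. Nous avons la position x(t) = 2·t^2 - 5·t + 5. En substituant t = 1: x(1) = 2.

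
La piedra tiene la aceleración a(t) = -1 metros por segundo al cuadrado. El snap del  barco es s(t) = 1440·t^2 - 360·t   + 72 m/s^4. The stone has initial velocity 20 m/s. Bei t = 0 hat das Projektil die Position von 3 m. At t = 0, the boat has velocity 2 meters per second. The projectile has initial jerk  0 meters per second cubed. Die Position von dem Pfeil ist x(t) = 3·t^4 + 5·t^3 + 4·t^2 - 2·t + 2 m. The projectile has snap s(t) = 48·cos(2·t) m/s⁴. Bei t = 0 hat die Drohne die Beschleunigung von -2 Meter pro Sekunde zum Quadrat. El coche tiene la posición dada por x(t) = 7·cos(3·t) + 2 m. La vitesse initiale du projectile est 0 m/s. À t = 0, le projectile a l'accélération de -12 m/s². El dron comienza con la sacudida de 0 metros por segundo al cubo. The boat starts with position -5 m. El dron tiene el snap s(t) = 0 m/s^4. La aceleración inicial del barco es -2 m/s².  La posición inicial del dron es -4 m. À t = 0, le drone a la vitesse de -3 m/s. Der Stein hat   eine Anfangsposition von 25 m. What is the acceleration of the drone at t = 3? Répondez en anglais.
We need to integrate our snap equation s(t) = 0 2 times. The antiderivative of snap, with j(0) = 0, gives jerk: j(t) = 0. Integrating jerk and using the initial condition a(0) = -2, we get a(t) = -2. We have acceleration a(t) = -2. Substituting t = 3: a(3) = -2.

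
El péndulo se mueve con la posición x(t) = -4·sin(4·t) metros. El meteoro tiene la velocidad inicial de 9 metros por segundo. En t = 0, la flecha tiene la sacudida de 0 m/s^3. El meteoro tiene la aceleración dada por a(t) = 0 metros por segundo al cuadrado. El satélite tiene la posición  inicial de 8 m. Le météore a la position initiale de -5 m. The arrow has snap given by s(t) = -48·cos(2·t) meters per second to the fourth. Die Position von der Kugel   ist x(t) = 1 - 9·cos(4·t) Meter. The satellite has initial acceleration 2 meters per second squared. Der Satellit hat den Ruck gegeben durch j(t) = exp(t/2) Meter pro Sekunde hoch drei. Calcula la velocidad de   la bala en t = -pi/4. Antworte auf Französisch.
Pour résoudre ceci, nous devons prendre 1 dérivée de notre équation de la position x(t) = 1 - 9·cos(4·t). En prenant d/dt de x(t), nous trouvons v(t) = 36·sin(4·t). En utilisant v(t) = 36·sin(4·t) et en substituant t = -pi/4, nous trouvons v = 0.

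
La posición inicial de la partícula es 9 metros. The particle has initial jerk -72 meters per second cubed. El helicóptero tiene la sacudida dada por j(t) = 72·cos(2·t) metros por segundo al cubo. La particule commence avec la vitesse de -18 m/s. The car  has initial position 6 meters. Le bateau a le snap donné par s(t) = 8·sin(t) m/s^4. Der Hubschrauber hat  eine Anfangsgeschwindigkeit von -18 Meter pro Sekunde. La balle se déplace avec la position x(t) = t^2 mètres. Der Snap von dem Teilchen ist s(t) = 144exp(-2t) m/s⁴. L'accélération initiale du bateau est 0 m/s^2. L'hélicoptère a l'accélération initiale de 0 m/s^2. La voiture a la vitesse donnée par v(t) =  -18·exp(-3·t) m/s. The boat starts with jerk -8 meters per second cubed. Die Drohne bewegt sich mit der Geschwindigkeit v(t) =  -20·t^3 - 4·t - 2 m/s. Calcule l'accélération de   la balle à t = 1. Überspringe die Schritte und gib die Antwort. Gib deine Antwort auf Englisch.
The answer is 2.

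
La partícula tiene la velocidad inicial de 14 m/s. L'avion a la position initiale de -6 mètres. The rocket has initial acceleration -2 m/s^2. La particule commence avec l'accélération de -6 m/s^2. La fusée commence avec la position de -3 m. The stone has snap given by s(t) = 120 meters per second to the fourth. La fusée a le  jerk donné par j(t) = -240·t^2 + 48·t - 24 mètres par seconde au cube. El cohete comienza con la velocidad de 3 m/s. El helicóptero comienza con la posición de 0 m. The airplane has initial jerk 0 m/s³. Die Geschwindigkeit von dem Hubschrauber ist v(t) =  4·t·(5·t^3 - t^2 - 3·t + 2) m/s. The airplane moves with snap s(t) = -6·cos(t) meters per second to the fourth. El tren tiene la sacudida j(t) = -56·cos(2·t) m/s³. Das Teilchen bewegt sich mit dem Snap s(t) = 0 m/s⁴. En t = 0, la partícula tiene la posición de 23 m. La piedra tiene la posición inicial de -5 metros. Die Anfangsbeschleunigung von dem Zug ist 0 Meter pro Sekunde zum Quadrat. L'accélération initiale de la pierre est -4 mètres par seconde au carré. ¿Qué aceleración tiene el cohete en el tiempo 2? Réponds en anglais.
To solve this, we need to take 1 integral of our jerk equation j(t) = -240·t^2 + 48·t - 24. Integrating jerk and using the initial condition a(0) = -2, we get a(t) = -80·t^3 + 24·t^2 - 24·t - 2. Using a(t) = -80·t^3 + 24·t^2 - 24·t - 2 and substituting t = 2, we find a = -594.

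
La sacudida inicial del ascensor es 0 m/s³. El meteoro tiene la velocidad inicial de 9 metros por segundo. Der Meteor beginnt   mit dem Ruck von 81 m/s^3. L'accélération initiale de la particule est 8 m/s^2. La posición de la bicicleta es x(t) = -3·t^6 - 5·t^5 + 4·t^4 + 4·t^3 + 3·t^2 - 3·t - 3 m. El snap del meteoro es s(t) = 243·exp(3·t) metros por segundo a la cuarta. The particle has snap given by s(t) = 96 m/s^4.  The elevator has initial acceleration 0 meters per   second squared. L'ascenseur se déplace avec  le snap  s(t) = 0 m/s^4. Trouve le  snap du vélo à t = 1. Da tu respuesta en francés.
Nous devons dériver notre équation de la position x(t) = -3·t^6 - 5·t^5 + 4·t^4 + 4·t^3 + 3·t^2 - 3·t - 3 4 fois. En dérivant la position, nous obtenons la vitesse: v(t) = -18·t^5 - 25·t^4 + 16·t^3 + 12·t^2 + 6·t - 3. En prenant d/dt de v(t), nous trouvons a(t) = -90·t^4 - 100·t^3 + 48·t^2 + 24·t + 6. En dérivant l'accélération, nous obtenons le jerk: j(t) = -360·t^3 - 300·t^2 + 96·t + 24. En dérivant le jerk, nous obtenons le snap: s(t) = -1080·t^2 - 600·t + 96. En utilisant s(t) = -1080·t^2 - 600·t + 96 et en substituant t = 1, nous trouvons s = -1584.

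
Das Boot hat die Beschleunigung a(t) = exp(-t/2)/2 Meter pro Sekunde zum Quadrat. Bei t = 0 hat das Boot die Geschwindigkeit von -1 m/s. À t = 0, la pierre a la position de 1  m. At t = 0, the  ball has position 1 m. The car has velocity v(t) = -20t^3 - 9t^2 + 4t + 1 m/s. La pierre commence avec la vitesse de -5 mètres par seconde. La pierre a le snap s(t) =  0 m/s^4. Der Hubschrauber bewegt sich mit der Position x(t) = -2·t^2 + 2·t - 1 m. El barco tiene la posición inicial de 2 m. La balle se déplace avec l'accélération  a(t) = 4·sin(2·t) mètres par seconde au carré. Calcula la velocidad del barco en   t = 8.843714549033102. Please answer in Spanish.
Para resolver esto, necesitamos tomar 1 antiderivada de nuestra ecuación de la aceleración a(t) = exp(-t/2)/2. La antiderivada de la aceleración, con v(0) = -1, da la velocidad: v(t) = -exp(-t/2). Tenemos la velocidad v(t) = -exp(-t/2). Sustituyendo t = 8.843714549033102: v(8.843714549033102) = -0.0120119021547847.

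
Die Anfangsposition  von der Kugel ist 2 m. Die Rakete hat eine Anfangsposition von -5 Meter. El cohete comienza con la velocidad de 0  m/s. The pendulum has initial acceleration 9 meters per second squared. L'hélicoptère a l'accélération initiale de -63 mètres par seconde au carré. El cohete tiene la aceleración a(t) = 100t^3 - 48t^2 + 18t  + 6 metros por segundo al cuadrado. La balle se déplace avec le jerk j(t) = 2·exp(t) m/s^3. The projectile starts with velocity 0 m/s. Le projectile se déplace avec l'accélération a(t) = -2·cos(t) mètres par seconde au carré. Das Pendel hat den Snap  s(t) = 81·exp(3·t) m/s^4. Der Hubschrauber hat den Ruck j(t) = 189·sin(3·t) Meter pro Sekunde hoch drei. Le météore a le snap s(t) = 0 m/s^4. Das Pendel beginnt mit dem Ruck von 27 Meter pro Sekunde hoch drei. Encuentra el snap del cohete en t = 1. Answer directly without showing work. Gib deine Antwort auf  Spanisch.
La respuesta es 504.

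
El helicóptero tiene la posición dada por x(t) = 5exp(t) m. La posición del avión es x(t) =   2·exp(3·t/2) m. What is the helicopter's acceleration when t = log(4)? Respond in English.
We must differentiate our position equation x(t) = 5·exp(t) 2 times. The derivative of position gives velocity: v(t) = 5·exp(t). The derivative of velocity gives acceleration: a(t) = 5·exp(t). From the given acceleration equation a(t) = 5·exp(t), we substitute t = log(4) to get a = 20.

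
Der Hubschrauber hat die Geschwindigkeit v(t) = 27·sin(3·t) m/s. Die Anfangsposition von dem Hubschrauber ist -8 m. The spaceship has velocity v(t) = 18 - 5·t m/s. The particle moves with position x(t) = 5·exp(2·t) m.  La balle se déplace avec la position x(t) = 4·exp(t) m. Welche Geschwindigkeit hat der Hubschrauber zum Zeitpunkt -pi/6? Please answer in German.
Mit v(t) = 27·sin(3·t) und Einsetzen von t = -pi/6, finden wir v = -27.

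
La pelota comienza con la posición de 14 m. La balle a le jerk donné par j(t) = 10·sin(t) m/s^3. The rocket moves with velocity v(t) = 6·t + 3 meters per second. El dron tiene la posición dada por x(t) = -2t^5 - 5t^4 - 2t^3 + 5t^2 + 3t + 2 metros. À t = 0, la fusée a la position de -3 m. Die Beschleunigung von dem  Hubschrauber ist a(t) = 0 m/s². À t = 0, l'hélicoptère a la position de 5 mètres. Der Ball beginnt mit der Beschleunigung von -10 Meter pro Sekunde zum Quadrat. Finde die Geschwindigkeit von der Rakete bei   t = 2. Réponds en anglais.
We have velocity v(t) = 6·t + 3. Substituting t = 2: v(2) = 15.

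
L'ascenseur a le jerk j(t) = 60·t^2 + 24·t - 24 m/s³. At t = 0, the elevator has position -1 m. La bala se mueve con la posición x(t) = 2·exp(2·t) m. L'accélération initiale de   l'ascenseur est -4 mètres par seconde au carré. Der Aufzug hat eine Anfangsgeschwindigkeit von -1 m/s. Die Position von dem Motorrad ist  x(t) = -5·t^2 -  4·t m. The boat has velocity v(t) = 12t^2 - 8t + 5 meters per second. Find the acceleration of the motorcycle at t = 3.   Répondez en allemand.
Wir müssen unsere Gleichung für die Position x(t) = -5·t^2 - 4·t 2-mal ableiten. Die Ableitung von der Position ergibt die Geschwindigkeit: v(t) = -10·t - 4. Die Ableitung von der Geschwindigkeit ergibt die Beschleunigung: a(t) = -10. Mit a(t) = -10 und Einsetzen von t = 3, finden wir a = -10.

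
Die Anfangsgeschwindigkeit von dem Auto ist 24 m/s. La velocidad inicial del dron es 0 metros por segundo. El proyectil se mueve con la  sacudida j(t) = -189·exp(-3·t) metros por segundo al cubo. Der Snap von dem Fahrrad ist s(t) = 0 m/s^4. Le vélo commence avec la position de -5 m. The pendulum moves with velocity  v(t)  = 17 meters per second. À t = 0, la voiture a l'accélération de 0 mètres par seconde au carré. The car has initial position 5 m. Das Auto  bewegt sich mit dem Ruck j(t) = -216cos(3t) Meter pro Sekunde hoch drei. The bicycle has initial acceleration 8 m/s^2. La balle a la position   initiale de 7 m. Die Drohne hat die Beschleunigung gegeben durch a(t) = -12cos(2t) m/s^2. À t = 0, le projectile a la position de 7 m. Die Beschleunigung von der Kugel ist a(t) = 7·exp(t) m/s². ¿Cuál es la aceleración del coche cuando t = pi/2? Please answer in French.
Nous devons intégrer notre équation du jerk j(t) = -216·cos(3·t) 1 fois. En prenant ∫j(t)dt et en appliquant a(0) = 0, nous trouvons a(t) = -72·sin(3·t). En utilisant a(t) = -72·sin(3·t) et en substituant t = pi/2, nous trouvons a = 72.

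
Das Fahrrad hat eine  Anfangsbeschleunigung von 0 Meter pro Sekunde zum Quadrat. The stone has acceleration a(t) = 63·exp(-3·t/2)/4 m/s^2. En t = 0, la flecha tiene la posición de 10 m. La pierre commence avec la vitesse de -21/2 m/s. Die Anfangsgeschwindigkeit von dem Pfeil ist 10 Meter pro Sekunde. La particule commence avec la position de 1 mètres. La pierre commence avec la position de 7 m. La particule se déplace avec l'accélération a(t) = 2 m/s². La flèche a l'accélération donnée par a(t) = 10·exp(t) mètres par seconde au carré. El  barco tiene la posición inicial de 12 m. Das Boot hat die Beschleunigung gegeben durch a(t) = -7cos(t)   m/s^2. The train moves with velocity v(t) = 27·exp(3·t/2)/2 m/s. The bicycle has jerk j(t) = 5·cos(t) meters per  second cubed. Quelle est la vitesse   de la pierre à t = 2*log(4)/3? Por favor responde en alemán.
Um dies zu lösen, müssen wir 1 Integral unserer Gleichung für die Beschleunigung a(t) = 63·exp(-3·t/2)/4 finden. Mit ∫a(t)dt und Anwendung von v(0) = -21/2, finden wir v(t) = -21·exp(-3·t/2)/2. Mit v(t) = -21·exp(-3·t/2)/2 und Einsetzen von t = 2*log(4)/3, finden wir v = -21/8.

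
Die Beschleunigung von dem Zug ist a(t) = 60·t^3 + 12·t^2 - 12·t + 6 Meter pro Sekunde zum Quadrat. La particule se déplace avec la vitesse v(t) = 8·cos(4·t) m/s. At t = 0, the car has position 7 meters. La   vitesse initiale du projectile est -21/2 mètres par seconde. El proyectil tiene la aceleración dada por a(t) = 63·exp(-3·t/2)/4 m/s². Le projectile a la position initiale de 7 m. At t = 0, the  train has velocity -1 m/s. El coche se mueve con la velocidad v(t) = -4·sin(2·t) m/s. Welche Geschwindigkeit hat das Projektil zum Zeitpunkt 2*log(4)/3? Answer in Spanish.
Debemos encontrar la integral de nuestra ecuación de la aceleración a(t) = 63·exp(-3·t/2)/4 1 vez. Integrando la aceleración y usando la condición inicial v(0) = -21/2, obtenemos v(t) = -21·exp(-3·t/2)/2. De la ecuación de la velocidad v(t) = -21·exp(-3·t/2)/2, sustituimos t = 2*log(4)/3 para obtener v = -21/8.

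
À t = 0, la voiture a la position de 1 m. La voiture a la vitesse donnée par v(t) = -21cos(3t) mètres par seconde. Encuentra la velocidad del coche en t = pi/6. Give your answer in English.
We have velocity v(t) = -21·cos(3·t). Substituting t = pi/6: v(pi/6) = 0.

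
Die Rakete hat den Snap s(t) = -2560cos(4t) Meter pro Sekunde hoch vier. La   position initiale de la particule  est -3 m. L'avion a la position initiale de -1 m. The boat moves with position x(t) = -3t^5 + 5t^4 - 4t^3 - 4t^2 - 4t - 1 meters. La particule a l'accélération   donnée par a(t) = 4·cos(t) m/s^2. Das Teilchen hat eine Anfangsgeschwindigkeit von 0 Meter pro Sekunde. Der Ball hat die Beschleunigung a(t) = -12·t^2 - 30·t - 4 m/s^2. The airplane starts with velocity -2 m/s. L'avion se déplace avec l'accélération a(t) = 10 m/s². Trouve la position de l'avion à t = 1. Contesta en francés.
En partant de l'accélération a(t) = 10, nous prenons 2 primitives. En prenant ∫a(t)dt et en appliquant v(0) = -2, nous trouvons v(t) = 10·t - 2. L'intégrale de la vitesse, avec x(0) = -1, donne la position: x(t) = 5·t^2 - 2·t - 1. En utilisant x(t) = 5·t^2 - 2·t - 1 et en substituant t = 1, nous trouvons x = 2.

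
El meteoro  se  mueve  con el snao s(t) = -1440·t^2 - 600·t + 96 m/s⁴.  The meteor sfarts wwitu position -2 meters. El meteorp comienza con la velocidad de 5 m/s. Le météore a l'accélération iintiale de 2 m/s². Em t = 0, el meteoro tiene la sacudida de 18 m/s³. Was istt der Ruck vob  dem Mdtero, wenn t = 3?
Wir müssen die Stammfunktion unserer Gleichung für den Snap s(t) = -1440·t^2 - 600·t + 96 1-mal finden. Die Stammfunktion von dem Snap ist der Ruck. Mit j(0) = 18 erhalten wir j(t) = -480·t^3 - 300·t^2 + 96·t + 18. Aus der Gleichung für den Ruck j(t) = -480·t^3 - 300·t^2 + 96·t + 18, setzen wir t = 3 ein und erhalten j = -15354.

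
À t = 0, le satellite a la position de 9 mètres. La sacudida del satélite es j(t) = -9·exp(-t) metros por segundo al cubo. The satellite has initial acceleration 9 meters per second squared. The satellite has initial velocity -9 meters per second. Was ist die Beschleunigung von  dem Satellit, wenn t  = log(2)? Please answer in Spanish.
Para resolver esto, necesitamos tomar 1 integral de nuestra ecuación de la sacudida j(t) = -9·exp(-t). Integrando la sacudida y usando la condición inicial a(0) = 9, obtenemos a(t) = 9·exp(-t). De la ecuación de la aceleración a(t) = 9·exp(-t), sustituimos t = log(2) para obtener a = 9/2.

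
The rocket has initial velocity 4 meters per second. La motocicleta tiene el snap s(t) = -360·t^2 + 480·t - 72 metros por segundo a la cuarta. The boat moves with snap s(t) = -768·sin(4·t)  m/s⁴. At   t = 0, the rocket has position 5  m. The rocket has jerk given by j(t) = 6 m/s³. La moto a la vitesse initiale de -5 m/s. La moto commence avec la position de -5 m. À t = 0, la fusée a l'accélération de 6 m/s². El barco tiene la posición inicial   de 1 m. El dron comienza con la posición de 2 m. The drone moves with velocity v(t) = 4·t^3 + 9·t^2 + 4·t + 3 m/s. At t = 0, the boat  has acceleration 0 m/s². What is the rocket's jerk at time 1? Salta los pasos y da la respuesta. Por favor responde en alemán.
j(1) = 6.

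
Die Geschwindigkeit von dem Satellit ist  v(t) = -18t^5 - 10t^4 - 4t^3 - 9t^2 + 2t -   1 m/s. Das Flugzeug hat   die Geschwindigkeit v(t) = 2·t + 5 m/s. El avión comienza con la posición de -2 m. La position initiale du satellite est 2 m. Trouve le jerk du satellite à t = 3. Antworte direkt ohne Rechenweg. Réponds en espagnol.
La sacudida en t = 3 es j = -10890.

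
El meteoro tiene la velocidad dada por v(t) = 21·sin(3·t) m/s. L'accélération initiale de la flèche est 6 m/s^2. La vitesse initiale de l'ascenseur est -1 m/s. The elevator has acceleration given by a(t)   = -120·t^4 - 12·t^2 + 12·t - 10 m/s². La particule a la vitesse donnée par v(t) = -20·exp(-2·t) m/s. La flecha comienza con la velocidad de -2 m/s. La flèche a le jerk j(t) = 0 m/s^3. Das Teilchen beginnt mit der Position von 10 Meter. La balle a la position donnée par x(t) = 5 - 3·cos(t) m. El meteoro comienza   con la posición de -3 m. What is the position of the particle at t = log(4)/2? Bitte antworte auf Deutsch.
Wir müssen unsere Gleichung für die Geschwindigkeit v(t) = -20·exp(-2·t) 1-mal integrieren. Mit ∫v(t)dt und Anwendung von x(0) = 10, finden wir x(t) = 10·exp(-2·t). Aus der Gleichung für die Position x(t) = 10·exp(-2·t), setzen wir t = log(4)/2 ein und erhalten x = 5/2.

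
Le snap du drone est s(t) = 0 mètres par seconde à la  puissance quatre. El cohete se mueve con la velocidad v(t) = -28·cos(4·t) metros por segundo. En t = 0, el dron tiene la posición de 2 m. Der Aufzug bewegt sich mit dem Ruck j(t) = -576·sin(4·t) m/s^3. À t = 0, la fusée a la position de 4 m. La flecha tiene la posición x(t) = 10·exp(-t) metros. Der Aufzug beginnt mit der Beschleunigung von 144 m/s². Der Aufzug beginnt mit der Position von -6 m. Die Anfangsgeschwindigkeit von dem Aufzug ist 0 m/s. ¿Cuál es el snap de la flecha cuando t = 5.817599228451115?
Para resolver esto, necesitamos tomar 4 derivadas de nuestra ecuación de la posición x(t) = 10·exp(-t). Derivando la posición, obtenemos la velocidad: v(t) = -10·exp(-t). La derivada de la velocidad da la aceleración: a(t) = 10·exp(-t). Tomando d/dt de a(t), encontramos j(t) = -10·exp(-t). Tomando d/dt de j(t), encontramos s(t) = 10·exp(-t). Tenemos el snap s(t) = 10·exp(-t). Sustituyendo t = 5.817599228451115: s(5.817599228451115) = 0.0297473824582779.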